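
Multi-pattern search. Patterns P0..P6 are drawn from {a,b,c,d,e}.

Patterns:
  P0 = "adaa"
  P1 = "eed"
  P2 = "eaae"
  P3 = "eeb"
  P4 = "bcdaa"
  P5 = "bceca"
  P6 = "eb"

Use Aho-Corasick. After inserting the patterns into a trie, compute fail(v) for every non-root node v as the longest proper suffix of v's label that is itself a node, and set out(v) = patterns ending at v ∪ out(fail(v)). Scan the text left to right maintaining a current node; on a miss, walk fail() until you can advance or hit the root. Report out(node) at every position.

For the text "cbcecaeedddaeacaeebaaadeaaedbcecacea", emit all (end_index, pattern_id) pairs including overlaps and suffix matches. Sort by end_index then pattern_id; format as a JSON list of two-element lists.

Construct AC machine:
Trie nodes:
  0='ε' goto a→1 b→12 e→5
  1='a' goto d→2
  2='ad' goto a→3
  3='ada' goto a→4
  4='adaa' goto ·  [P0 ends]
  5='e' goto a→8 b→20 e→6
  6='ee' goto b→11 d→7
  7='eed' goto ·  [P1 ends]
  8='ea' goto a→9
  9='eaa' goto e→10
  10='eaae' goto ·  [P2 ends]
  11='eeb' goto ·  [P3 ends]
  12='b' goto c→13
  13='bc' goto d→14 e→17
  14='bcd' goto a→15
  15='bcda' goto a→16
  16='bcdaa' goto ·  [P4 ends]
  17='bce' goto c→18
  18='bcec' goto a→19
  19='bceca' goto ·  [P5 ends]
  20='eb' goto ·  [P6 ends]

Failure links (BFS by depth):
  fail(1) 'a': from fail(0)=0 chase 'a': 0 ⇒ 0;  out=∅∪out(0)=∅
  fail(5) 'e': from fail(0)=0 chase 'e': 0 ⇒ 0;  out=∅∪out(0)=∅
  fail(12) 'b': from fail(0)=0 chase 'b': 0 ⇒ 0;  out=∅∪out(0)=∅
  fail(2) 'ad': from fail(1)=0 chase 'd': 0 ⇒ 0;  out=∅∪out(0)=∅
  fail(6) 'ee': from fail(5)=0 chase 'e': 0 ⇒ 5;  out=∅∪out(5)=∅
  fail(8) 'ea': from fail(5)=0 chase 'a': 0 ⇒ 1;  out=∅∪out(1)=∅
  fail(13) 'bc': from fail(12)=0 chase 'c': 0 ⇒ 0;  out=∅∪out(0)=∅
  fail(20) 'eb': from fail(5)=0 chase 'b': 0 ⇒ 12;  out={6}∪out(12)={6}
  fail(3) 'ada': from fail(2)=0 chase 'a': 0 ⇒ 1;  out=∅∪out(1)=∅
  fail(7) 'eed': from fail(6)=5 chase 'd': 5→0 ⇒ 0;  out={1}∪out(0)={1}
  fail(9) 'eaa': from fail(8)=1 chase 'a': 1→0 ⇒ 1;  out=∅∪out(1)=∅
  fail(11) 'eeb': from fail(6)=5 chase 'b': 5 ⇒ 20;  out={3}∪out(20)={3,6}
  fail(14) 'bcd': from fail(13)=0 chase 'd': 0 ⇒ 0;  out=∅∪out(0)=∅
  fail(17) 'bce': from fail(13)=0 chase 'e': 0 ⇒ 5;  out=∅∪out(5)=∅
  fail(4) 'adaa': from fail(3)=1 chase 'a': 1→0 ⇒ 1;  out={0}∪out(1)={0}
  fail(10) 'eaae': from fail(9)=1 chase 'e': 1→0 ⇒ 5;  out={2}∪out(5)={2}
  fail(15) 'bcda': from fail(14)=0 chase 'a': 0 ⇒ 1;  out=∅∪out(1)=∅
  fail(18) 'bcec': from fail(17)=5 chase 'c': 5→0 ⇒ 0;  out=∅∪out(0)=∅
  fail(16) 'bcdaa': from fail(15)=1 chase 'a': 1→0 ⇒ 1;  out={4}∪out(1)={4}
  fail(19) 'bceca': from fail(18)=0 chase 'a': 0 ⇒ 1;  out={5}∪out(1)={5}

Scan:
i=0 'c': node 0→0
i=1 'b': node 0→12
i=2 'c': node 12→13
i=3 'e': node 13→17
i=4 'c': node 17→18
i=5 'a': node 18→19  → match P5@[1:5]
i=6 'e': node 19→5 ·f
i=7 'e': node 5→6
i=8 'd': node 6→7  → match P1@[6:8]
i=9 'd': node 7→0 ·f
i=10 'd': node 0→0
i=11 'a': node 0→1
i=12 'e': node 1→5 ·f
i=13 'a': node 5→8
i=14 'c': node 8→0 ·f
i=15 'a': node 0→1
i=16 'e': node 1→5 ·f
i=17 'e': node 5→6
i=18 'b': node 6→11  → match P3@[16:18],P6@[17:18]
i=19 'a': node 11→1 ·f
i=20 'a': node 1→1 ·f
i=21 'a': node 1→1 ·f
i=22 'd': node 1→2
i=23 'e': node 2→5 ·f
i=24 'a': node 5→8
i=25 'a': node 8→9
i=26 'e': node 9→10  → match P2@[23:26]
i=27 'd': node 10→0 ·f
i=28 'b': node 0→12
i=29 'c': node 12→13
i=30 'e': node 13→17
i=31 'c': node 17→18
i=32 'a': node 18→19  → match P5@[28:32]
i=33 'c': node 19→0 ·f
i=34 'e': node 0→5
i=35 'a': node 5→8

All matches (sorted): [[5,5],[8,1],[18,3],[18,6],[26,2],[32,5]]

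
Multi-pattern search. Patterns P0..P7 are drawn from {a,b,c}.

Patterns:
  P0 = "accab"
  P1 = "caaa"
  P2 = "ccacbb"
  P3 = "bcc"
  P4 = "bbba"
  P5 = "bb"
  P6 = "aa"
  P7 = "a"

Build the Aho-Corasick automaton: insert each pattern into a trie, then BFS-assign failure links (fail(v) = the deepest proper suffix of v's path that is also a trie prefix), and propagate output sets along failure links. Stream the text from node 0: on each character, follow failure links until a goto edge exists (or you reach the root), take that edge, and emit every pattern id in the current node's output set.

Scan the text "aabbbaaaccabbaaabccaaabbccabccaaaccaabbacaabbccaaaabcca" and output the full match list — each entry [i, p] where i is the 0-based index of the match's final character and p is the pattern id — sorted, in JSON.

Build:
Trie (insert patterns):
  n0 'ε': a→1 b→15 c→6
  n1 'a': a→21 c→2  ←P7
  n2 'ac': c→3
  n3 'acc': a→4
  n4 'acca': b→5
  n5 'accab': ·  ←P0
  n6 'c': a→7 c→10
  n7 'ca': a→8
  n8 'caa': a→9
  n9 'caaa': ·  ←P1
  n10 'cc': a→11
  n11 'cca': c→12
  n12 'ccac': b→13
  n13 'ccacb': b→14
  n14 'ccacbb': ·  ←P2
  n15 'b': b→18 c→16
  n16 'bc': c→17
  n17 'bcc': ·  ←P3
  n18 'bb': b→19  ←P5
  n19 'bbb': a→20
  n20 'bbba': ·  ←P4
  n21 'aa': ·  ←P6

Failure links (BFS by depth):
  fail(1) 'a': from fail(0)=0 chase 'a': 0 ⇒ 0;  out={7}∪out(0)={7}
  fail(6) 'c': from fail(0)=0 chase 'c': 0 ⇒ 0;  out=∅∪out(0)=∅
  fail(15) 'b': from fail(0)=0 chase 'b': 0 ⇒ 0;  out=∅∪out(0)=∅
  fail(2) 'ac': from fail(1)=0 chase 'c': 0 ⇒ 6;  out=∅∪out(6)=∅
  fail(7) 'ca': from fail(6)=0 chase 'a': 0 ⇒ 1;  out=∅∪out(1)={7}
  fail(10) 'cc': from fail(6)=0 chase 'c': 0 ⇒ 6;  out=∅∪out(6)=∅
  fail(16) 'bc': from fail(15)=0 chase 'c': 0 ⇒ 6;  out=∅∪out(6)=∅
  fail(18) 'bb': from fail(15)=0 chase 'b': 0 ⇒ 15;  out={5}∪out(15)={5}
  fail(21) 'aa': from fail(1)=0 chase 'a': 0 ⇒ 1;  out={6}∪out(1)={6,7}
  fail(3) 'acc': from fail(2)=6 chase 'c': 6 ⇒ 10;  out=∅∪out(10)=∅
  fail(8) 'caa': from fail(7)=1 chase 'a': 1 ⇒ 21;  out=∅∪out(21)={6,7}
  fail(11) 'cca': from fail(10)=6 chase 'a': 6 ⇒ 7;  out=∅∪out(7)={7}
  fail(17) 'bcc': from fail(16)=6 chase 'c': 6 ⇒ 10;  out={3}∪out(10)={3}
  fail(19) 'bbb': from fail(18)=15 chase 'b': 15 ⇒ 18;  out=∅∪out(18)={5}
  fail(4) 'acca': from fail(3)=10 chase 'a': 10 ⇒ 11;  out=∅∪out(11)={7}
  fail(9) 'caaa': from fail(8)=21 chase 'a': 21→1 ⇒ 21;  out={1}∪out(21)={1,6,7}
  fail(12) 'ccac': from fail(11)=7 chase 'c': 7→1 ⇒ 2;  out=∅∪out(2)=∅
  fail(20) 'bbba': from fail(19)=18 chase 'a': 18→15→0 ⇒ 1;  out={4}∪out(1)={4,7}
  fail(5) 'accab': from fail(4)=11 chase 'b': 11→7→1→0 ⇒ 15;  out={0}∪out(15)={0}
  fail(13) 'ccacb': from fail(12)=2 chase 'b': 2→6→0 ⇒ 15;  out=∅∪out(15)=∅
  fail(14) 'ccacbb': from fail(13)=15 chase 'b': 15 ⇒ 18;  out={2}∪out(18)={2,5}

Scan:
pos 0 'a': at 1  emit P7@[0:0]
pos 1 'a': at 21  emit P6@[0:1],P7@[1:1]
pos 2 'b': at 15 ·f
pos 3 'b': at 18  emit P5@[2:3]
pos 4 'b': at 19  emit P5@[3:4]
pos 5 'a': at 20  emit P4@[2:5],P7@[5:5]
pos 6 'a': at 21 ·f  emit P6@[5:6],P7@[6:6]
pos 7 'a': at 21 ·f  emit P6@[6:7],P7@[7:7]
pos 8 'c': at 2 ·f
pos 9 'c': at 3
pos 10 'a': at 4  emit P7@[10:10]
pos 11 'b': at 5  emit P0@[7:11]
pos 12 'b': at 18 ·f  emit P5@[11:12]
pos 13 'a': at 1 ·f  emit P7@[13:13]
pos 14 'a': at 21  emit P6@[13:14],P7@[14:14]
pos 15 'a': at 21 ·f  emit P6@[14:15],P7@[15:15]
pos 16 'b': at 15 ·f
pos 17 'c': at 16
pos 18 'c': at 17  emit P3@[16:18]
pos 19 'a': at 11 ·f  emit P7@[19:19]
pos 20 'a': at 8 ·f  emit P6@[19:20],P7@[20:20]
pos 21 'a': at 9  emit P1@[18:21],P6@[20:21],P7@[21:21]
pos 22 'b': at 15 ·f
pos 23 'b': at 18  emit P5@[22:23]
pos 24 'c': at 16 ·f
pos 25 'c': at 17  emit P3@[23:25]
pos 26 'a': at 11 ·f  emit P7@[26:26]
pos 27 'b': at 15 ·f
pos 28 'c': at 16
pos 29 'c': at 17  emit P3@[27:29]
pos 30 'a': at 11 ·f  emit P7@[30:30]
pos 31 'a': at 8 ·f  emit P6@[30:31],P7@[31:31]
pos 32 'a': at 9  emit P1@[29:32],P6@[31:32],P7@[32:32]
pos 33 'c': at 2 ·f
pos 34 'c': at 3
pos 35 'a': at 4  emit P7@[35:35]
pos 36 'a': at 8 ·f  emit P6@[35:36],P7@[36:36]
pos 37 'b': at 15 ·f
pos 38 'b': at 18  emit P5@[37:38]
pos 39 'a': at 1 ·f  emit P7@[39:39]
pos 40 'c': at 2
pos 41 'a': at 7 ·f  emit P7@[41:41]
pos 42 'a': at 8  emit P6@[41:42],P7@[42:42]
pos 43 'b': at 15 ·f
pos 44 'b': at 18  emit P5@[43:44]
pos 45 'c': at 16 ·f
pos 46 'c': at 17  emit P3@[44:46]
pos 47 'a': at 11 ·f  emit P7@[47:47]
pos 48 'a': at 8 ·f  emit P6@[47:48],P7@[48:48]
pos 49 'a': at 9  emit P1@[46:49],P6@[48:49],P7@[49:49]
pos 50 'a': at 21 ·f  emit P6@[49:50],P7@[50:50]
pos 51 'b': at 15 ·f
pos 52 'c': at 16
pos 53 'c': at 17  emit P3@[51:53]
pos 54 'a': at 11 ·f  emit P7@[54:54]

All matches (sorted): [[0,7],[1,6],[1,7],[3,5],[4,5],[5,4],[5,7],[6,6],[6,7],[7,6],[7,7],[10,7],[11,0],[12,5],[13,7],[14,6],[14,7],[15,6],[15,7],[18,3],[19,7],[20,6],[20,7],[21,1],[21,6],[21,7],[23,5],[25,3],[26,7],[29,3],[30,7],[31,6],[31,7],[32,1],[32,6],[32,7],[35,7],[36,6],[36,7],[38,5],[39,7],[41,7],[42,6],[42,7],[44,5],[46,3],[47,7],[48,6],[48,7],[49,1],[49,6],[49,7],[50,6],[50,7],[53,3],[54,7]]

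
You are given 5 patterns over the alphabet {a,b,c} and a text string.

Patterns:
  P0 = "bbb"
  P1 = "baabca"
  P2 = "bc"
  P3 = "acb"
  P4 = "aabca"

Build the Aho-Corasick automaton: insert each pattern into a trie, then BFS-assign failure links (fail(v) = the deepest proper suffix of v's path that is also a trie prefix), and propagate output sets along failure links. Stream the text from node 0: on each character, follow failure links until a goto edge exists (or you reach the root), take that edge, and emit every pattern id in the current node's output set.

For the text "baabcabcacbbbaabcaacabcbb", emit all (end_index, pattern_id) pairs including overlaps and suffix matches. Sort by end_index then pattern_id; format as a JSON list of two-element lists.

Build:
Trie nodes:
  n0 'ε': a→10 b→1
  n1 'b': a→4 b→2 c→9
  n2 'bb': b→3
  n3 'bbb': ·  ←P0
  n4 'ba': a→5
  n5 'baa': b→6
  n6 'baab': c→7
  n7 'baabc': a→8
  n8 'baabca': ·  ←P1
  n9 'bc': ·  ←P2
  n10 'a': a→13 c→11
  n11 'ac': b→12
  n12 'acb': ·  ←P3
  n13 'aa': b→14
  n14 'aab': c→15
  n15 'aabc': a→16
  n16 'aabca': ·  ←P4

Failure links (BFS by depth):
  n1('b'): parent n0 fail=0; on 'b' 0 → fail=0;  out ∅∪∅=∅
  n10('a'): parent n0 fail=0; on 'a' 0 → fail=0;  out ∅∪∅=∅
  n2('bb'): parent n1 fail=0; on 'b' 0 → fail=1;  out ∅∪∅=∅
  n4('ba'): parent n1 fail=0; on 'a' 0 → fail=10;  out ∅∪∅=∅
  n9('bc'): parent n1 fail=0; on 'c' 0 → fail=0;  out {2}∪∅={2}
  n11('ac'): parent n10 fail=0; on 'c' 0 → fail=0;  out ∅∪∅=∅
  n13('aa'): parent n10 fail=0; on 'a' 0 → fail=10;  out ∅∪∅=∅
  n3('bbb'): parent n2 fail=1; on 'b' 1 → fail=2;  out {0}∪∅={0}
  n5('baa'): parent n4 fail=10; on 'a' 10 → fail=13;  out ∅∪∅=∅
  n12('acb'): parent n11 fail=0; on 'b' 0 → fail=1;  out {3}∪∅={3}
  n14('aab'): parent n13 fail=10; on 'b' 10→0 → fail=1;  out ∅∪∅=∅
  n6('baab'): parent n5 fail=13; on 'b' 13 → fail=14;  out ∅∪∅=∅
  n15('aabc'): parent n14 fail=1; on 'c' 1 → fail=9;  out ∅∪{2}={2}
  n7('baabc'): parent n6 fail=14; on 'c' 14 → fail=15;  out ∅∪{2}={2}
  n16('aabca'): parent n15 fail=9; on 'a' 9→0 → fail=10;  out {4}∪∅={4}
  n8('baabca'): parent n7 fail=15; on 'a' 15 → fail=16;  out {1}∪{4}={1,4}

Run:
pos 0 'b': at 1
pos 1 'a': at 4
pos 2 'a': at 5
pos 3 'b': at 6
pos 4 'c': at 7  emit P2@[3:4]
pos 5 'a': at 8  emit P1@[0:5],P4@[1:5]
pos 6 'b': at 1 ·f
pos 7 'c': at 9  emit P2@[6:7]
pos 8 'a': at 10 ·f
pos 9 'c': at 11
pos 10 'b': at 12  emit P3@[8:10]
pos 11 'b': at 2 ·f
pos 12 'b': at 3  emit P0@[10:12]
pos 13 'a': at 4 ·f
pos 14 'a': at 5
pos 15 'b': at 6
pos 16 'c': at 7  emit P2@[15:16]
pos 17 'a': at 8  emit P1@[12:17],P4@[13:17]
pos 18 'a': at 13 ·f
pos 19 'c': at 11 ·f
pos 20 'a': at 10 ·f
pos 21 'b': at 1 ·f
pos 22 'c': at 9  emit P2@[21:22]
pos 23 'b': at 1 ·f
pos 24 'b': at 2

Result: [[4,2],[5,1],[5,4],[7,2],[10,3],[12,0],[16,2],[17,1],[17,4],[22,2]]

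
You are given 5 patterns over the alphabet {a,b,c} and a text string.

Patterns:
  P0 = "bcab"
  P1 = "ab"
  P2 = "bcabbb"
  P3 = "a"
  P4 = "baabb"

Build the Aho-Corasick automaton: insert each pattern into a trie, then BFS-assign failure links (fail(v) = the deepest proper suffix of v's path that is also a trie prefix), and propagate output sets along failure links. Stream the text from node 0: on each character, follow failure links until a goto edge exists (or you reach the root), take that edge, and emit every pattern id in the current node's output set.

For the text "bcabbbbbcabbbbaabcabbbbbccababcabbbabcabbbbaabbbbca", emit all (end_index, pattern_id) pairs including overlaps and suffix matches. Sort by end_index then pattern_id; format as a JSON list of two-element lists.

Construct AC machine:
Trie nodes:
  n0 'ε': a→5 b→1
  n1 'b': a→9 c→2
  n2 'bc': a→3
  n3 'bca': b→4
  n4 'bcab': b→7  ←P0
  n5 'a': b→6  ←P3
  n6 'ab': ·  ←P1
  n7 'bcabb': b→8
  n8 'bcabbb': ·  ←P2
  n9 'ba': a→10
  n10 'baa': b→11
  n11 'baab': b→12
  n12 'baabb': ·  ←P4

Failure links (BFS by depth):
  fail(1) 'b': from fail(0)=0 chase 'b': 0 ⇒ 0;  out=∅∪out(0)=∅
  fail(5) 'a': from fail(0)=0 chase 'a': 0 ⇒ 0;  out={3}∪out(0)={3}
  fail(2) 'bc': from fail(1)=0 chase 'c': 0 ⇒ 0;  out=∅∪out(0)=∅
  fail(6) 'ab': from fail(5)=0 chase 'b': 0 ⇒ 1;  out={1}∪out(1)={1}
  fail(9) 'ba': from fail(1)=0 chase 'a': 0 ⇒ 5;  out=∅∪out(5)={3}
  fail(3) 'bca': from fail(2)=0 chase 'a': 0 ⇒ 5;  out=∅∪out(5)={3}
  fail(10) 'baa': from fail(9)=5 chase 'a': 5→0 ⇒ 5;  out=∅∪out(5)={3}
  fail(4) 'bcab': from fail(3)=5 chase 'b': 5 ⇒ 6;  out={0}∪out(6)={0,1}
  fail(11) 'baab': from fail(10)=5 chase 'b': 5 ⇒ 6;  out=∅∪out(6)={1}
  fail(7) 'bcabb': from fail(4)=6 chase 'b': 6→1→0 ⇒ 1;  out=∅∪out(1)=∅
  fail(12) 'baabb': from fail(11)=6 chase 'b': 6→1→0 ⇒ 1;  out={4}∪out(1)={4}
  fail(8) 'bcabbb': from fail(7)=1 chase 'b': 1→0 ⇒ 1;  out={2}∪out(1)={2}

Text stream:
pos 0 'b': at 1
pos 1 'c': at 2
pos 2 'a': at 3  ** P3@[2:2]
pos 3 'b': at 4  ** P0@[0:3],P1@[2:3]
pos 4 'b': at 7
pos 5 'b': at 8  ** P2@[0:5]
pos 6 'b': at 1 (fail-walked)
pos 7 'b': at 1 (fail-walked)
pos 8 'c': at 2
pos 9 'a': at 3  ** P3@[9:9]
pos 10 'b': at 4  ** P0@[7:10],P1@[9:10]
pos 11 'b': at 7
pos 12 'b': at 8  ** P2@[7:12]
pos 13 'b': at 1 (fail-walked)
pos 14 'a': at 9  ** P3@[14:14]
pos 15 'a': at 10  ** P3@[15:15]
pos 16 'b': at 11  ** P1@[15:16]
pos 17 'c': at 2 (fail-walked)
pos 18 'a': at 3  ** P3@[18:18]
pos 19 'b': at 4  ** P0@[16:19],P1@[18:19]
pos 20 'b': at 7
pos 21 'b': at 8  ** P2@[16:21]
pos 22 'b': at 1 (fail-walked)
pos 23 'b': at 1 (fail-walked)
pos 24 'c': at 2
pos 25 'c': at 0 (fail-walked)
pos 26 'a': at 5  ** P3@[26:26]
pos 27 'b': at 6  ** P1@[26:27]
pos 28 'a': at 9 (fail-walked)  ** P3@[28:28]
pos 29 'b': at 6 (fail-walked)  ** P1@[28:29]
pos 30 'c': at 2 (fail-walked)
pos 31 'a': at 3  ** P3@[31:31]
pos 32 'b': at 4  ** P0@[29:32],P1@[31:32]
pos 33 'b': at 7
pos 34 'b': at 8  ** P2@[29:34]
pos 35 'a': at 9 (fail-walked)  ** P3@[35:35]
pos 36 'b': at 6 (fail-walked)  ** P1@[35:36]
pos 37 'c': at 2 (fail-walked)
pos 38 'a': at 3  ** P3@[38:38]
pos 39 'b': at 4  ** P0@[36:39],P1@[38:39]
pos 40 'b': at 7
pos 41 'b': at 8  ** P2@[36:41]
pos 42 'b': at 1 (fail-walked)
pos 43 'a': at 9  ** P3@[43:43]
pos 44 'a': at 10  ** P3@[44:44]
pos 45 'b': at 11  ** P1@[44:45]
pos 46 'b': at 12  ** P4@[42:46]
pos 47 'b': at 1 (fail-walked)
pos 48 'b': at 1 (fail-walked)
pos 49 'c': at 2
pos 50 'a': at 3  ** P3@[50:50]

Result: [[2,3],[3,0],[3,1],[5,2],[9,3],[10,0],[10,1],[12,2],[14,3],[15,3],[16,1],[18,3],[19,0],[19,1],[21,2],[26,3],[27,1],[28,3],[29,1],[31,3],[32,0],[32,1],[34,2],[35,3],[36,1],[38,3],[39,0],[39,1],[41,2],[43,3],[44,3],[45,1],[46,4],[50,3]]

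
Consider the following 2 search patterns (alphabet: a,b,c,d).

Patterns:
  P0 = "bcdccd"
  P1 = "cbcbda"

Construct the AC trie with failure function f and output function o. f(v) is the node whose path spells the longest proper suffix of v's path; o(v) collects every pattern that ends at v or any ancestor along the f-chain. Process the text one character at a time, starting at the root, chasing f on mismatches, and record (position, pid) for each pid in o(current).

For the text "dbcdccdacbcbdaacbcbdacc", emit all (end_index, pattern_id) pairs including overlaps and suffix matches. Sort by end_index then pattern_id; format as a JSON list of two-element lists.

Build:
Trie nodes:
  0='ε' goto b→1 c→7
  1='b' goto c→2
  2='bc' goto d→3
  3='bcd' goto c→4
  4='bcdc' goto c→5
  5='bcdcc' goto d→6
  6='bcdccd' goto ·  [P0 ends]
  7='c' goto b→8
  8='cb' goto c→9
  9='cbc' goto b→10
  10='cbcb' goto d→11
  11='cbcbd' goto a→12
  12='cbcbda' goto ·  [P1 ends]

BFS fail/out derivation:
  n1('b'): parent n0 fail=0; on 'b' 0 → fail=0;  out ∅∪∅=∅
  n7('c'): parent n0 fail=0; on 'c' 0 → fail=0;  out ∅∪∅=∅
  n2('bc'): parent n1 fail=0; on 'c' 0 → fail=7;  out ∅∪∅=∅
  n8('cb'): parent n7 fail=0; on 'b' 0 → fail=1;  out ∅∪∅=∅
  n3('bcd'): parent n2 fail=7; on 'd' 7→0 → fail=0;  out ∅∪∅=∅
  n9('cbc'): parent n8 fail=1; on 'c' 1 → fail=2;  out ∅∪∅=∅
  n4('bcdc'): parent n3 fail=0; on 'c' 0 → fail=7;  out ∅∪∅=∅
  n10('cbcb'): parent n9 fail=2; on 'b' 2→7 → fail=8;  out ∅∪∅=∅
  n5('bcdcc'): parent n4 fail=7; on 'c' 7→0 → fail=7;  out ∅∪∅=∅
  n11('cbcbd'): parent n10 fail=8; on 'd' 8→1→0 → fail=0;  out ∅∪∅=∅
  n6('bcdccd'): parent n5 fail=7; on 'd' 7→0 → fail=0;  out {0}∪∅={0}
  n12('cbcbda'): parent n11 fail=0; on 'a' 0 → fail=0;  out {1}∪∅={1}

Run:
pos 0 'd': at 0
pos 1 'b': at 1
pos 2 'c': at 2
pos 3 'd': at 3
pos 4 'c': at 4
pos 5 'c': at 5
pos 6 'd': at 6  ** P0@[1:6]
pos 7 'a': at 0 (fail-walked)
pos 8 'c': at 7
pos 9 'b': at 8
pos 10 'c': at 9
pos 11 'b': at 10
pos 12 'd': at 11
pos 13 'a': at 12  ** P1@[8:13]
pos 14 'a': at 0 (fail-walked)
pos 15 'c': at 7
pos 16 'b': at 8
pos 17 'c': at 9
pos 18 'b': at 10
pos 19 'd': at 11
pos 20 'a': at 12  ** P1@[15:20]
pos 21 'c': at 7 (fail-walked)
pos 22 'c': at 7 (fail-walked)

Matches: [[6,0],[13,1],[20,1]]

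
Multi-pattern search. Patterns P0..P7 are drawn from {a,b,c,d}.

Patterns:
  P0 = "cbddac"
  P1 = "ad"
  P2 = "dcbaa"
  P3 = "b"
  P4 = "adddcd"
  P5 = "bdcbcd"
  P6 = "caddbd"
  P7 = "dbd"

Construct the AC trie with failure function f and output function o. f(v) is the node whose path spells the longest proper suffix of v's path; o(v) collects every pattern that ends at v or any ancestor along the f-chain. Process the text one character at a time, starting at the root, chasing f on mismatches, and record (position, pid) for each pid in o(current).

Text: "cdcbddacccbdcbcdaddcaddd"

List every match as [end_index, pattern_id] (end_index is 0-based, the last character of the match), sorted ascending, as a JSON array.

Build:
Trie (insert patterns):
  0='ε' goto a→7 b→14 c→1 d→9
  1='c' goto a→24 b→2
  2='cb' goto d→3
  3='cbd' goto d→4
  4='cbdd' goto a→5
  5='cbdda' goto c→6
  6='cbddac' goto ·  [P0 ends]
  7='a' goto d→8
  8='ad' goto d→15  [P1 ends]
  9='d' goto b→29 c→10
  10='dc' goto b→11
  11='dcb' goto a→12
  12='dcba' goto a→13
  13='dcbaa' goto ·  [P2 ends]
  14='b' goto d→19  [P3 ends]
  15='add' goto d→16
  16='addd' goto c→17
  17='adddc' goto d→18
  18='adddcd' goto ·  [P4 ends]
  19='bd' goto c→20
  20='bdc' goto b→21
  21='bdcb' goto c→22
  22='bdcbc' goto d→23
  23='bdcbcd' goto ·  [P5 ends]
  24='ca' goto d→25
  25='cad' goto d→26
  26='cadd' goto b→27
  27='caddb' goto d→28
  28='caddbd' goto ·  [P6 ends]
  29='db' goto d→30
  30='dbd' goto ·  [P7 ends]

BFS fail/out derivation:
  fail(1) 'c': from fail(0)=0 chase 'c': 0 ⇒ 0;  out=∅∪out(0)=∅
  fail(7) 'a': from fail(0)=0 chase 'a': 0 ⇒ 0;  out=∅∪out(0)=∅
  fail(9) 'd': from fail(0)=0 chase 'd': 0 ⇒ 0;  out=∅∪out(0)=∅
  fail(14) 'b': from fail(0)=0 chase 'b': 0 ⇒ 0;  out={3}∪out(0)={3}
  fail(2) 'cb': from fail(1)=0 chase 'b': 0 ⇒ 14;  out=∅∪out(14)={3}
  fail(8) 'ad': from fail(7)=0 chase 'd': 0 ⇒ 9;  out={1}∪out(9)={1}
  fail(10) 'dc': from fail(9)=0 chase 'c': 0 ⇒ 1;  out=∅∪out(1)=∅
  fail(19) 'bd': from fail(14)=0 chase 'd': 0 ⇒ 9;  out=∅∪out(9)=∅
  fail(24) 'ca': from fail(1)=0 chase 'a': 0 ⇒ 7;  out=∅∪out(7)=∅
  fail(29) 'db': from fail(9)=0 chase 'b': 0 ⇒ 14;  out=∅∪out(14)={3}
  fail(3) 'cbd': from fail(2)=14 chase 'd': 14 ⇒ 19;  out=∅∪out(19)=∅
  fail(11) 'dcb': from fail(10)=1 chase 'b': 1 ⇒ 2;  out=∅∪out(2)={3}
  fail(15) 'add': from fail(8)=9 chase 'd': 9→0 ⇒ 9;  out=∅∪out(9)=∅
  fail(20) 'bdc': from fail(19)=9 chase 'c': 9 ⇒ 10;  out=∅∪out(10)=∅
  fail(25) 'cad': from fail(24)=7 chase 'd': 7 ⇒ 8;  out=∅∪out(8)={1}
  fail(30) 'dbd': from fail(29)=14 chase 'd': 14 ⇒ 19;  out={7}∪out(19)={7}
  fail(4) 'cbdd': from fail(3)=19 chase 'd': 19→9→0 ⇒ 9;  out=∅∪out(9)=∅
  fail(12) 'dcba': from fail(11)=2 chase 'a': 2→14→0 ⇒ 7;  out=∅∪out(7)=∅
  fail(16) 'addd': from fail(15)=9 chase 'd': 9→0 ⇒ 9;  out=∅∪out(9)=∅
  fail(21) 'bdcb': from fail(20)=10 chase 'b': 10 ⇒ 11;  out=∅∪out(11)={3}
  fail(26) 'cadd': from fail(25)=8 chase 'd': 8 ⇒ 15;  out=∅∪out(15)=∅
  fail(5) 'cbdda': from fail(4)=9 chase 'a': 9→0 ⇒ 7;  out=∅∪out(7)=∅
  fail(13) 'dcbaa': from fail(12)=7 chase 'a': 7→0 ⇒ 7;  out={2}∪out(7)={2}
  fail(17) 'adddc': from fail(16)=9 chase 'c': 9 ⇒ 10;  out=∅∪out(10)=∅
  fail(22) 'bdcbc': from fail(21)=11 chase 'c': 11→2→14→0 ⇒ 1;  out=∅∪out(1)=∅
  fail(27) 'caddb': from fail(26)=15 chase 'b': 15→9 ⇒ 29;  out=∅∪out(29)={3}
  fail(6) 'cbddac': from fail(5)=7 chase 'c': 7→0 ⇒ 1;  out={0}∪out(1)={0}
  fail(18) 'adddcd': from fail(17)=10 chase 'd': 10→1→0 ⇒ 9;  out={4}∪out(9)={4}
  fail(23) 'bdcbcd': from fail(22)=1 chase 'd': 1→0 ⇒ 9;  out={5}∪out(9)={5}
  fail(28) 'caddbd': from fail(27)=29 chase 'd': 29 ⇒ 30;  out={6}∪out(30)={6,7}

Run:
[0] read 'c'  n0⇒n1
[1] read 'd'  n1⇒n9 ·f
[2] read 'c'  n9⇒n10
[3] read 'b'  n10⇒n11  emit P3@[3:3]
[4] read 'd'  n11⇒n3 ·f
[5] read 'd'  n3⇒n4
[6] read 'a'  n4⇒n5
[7] read 'c'  n5⇒n6  emit P0@[2:7]
[8] read 'c'  n6⇒n1 ·f
[9] read 'c'  n1⇒n1 ·f
[10] read 'b'  n1⇒n2  emit P3@[10:10]
[11] read 'd'  n2⇒n3
[12] read 'c'  n3⇒n20 ·f
[13] read 'b'  n20⇒n21  emit P3@[13:13]
[14] read 'c'  n21⇒n22
[15] read 'd'  n22⇒n23  emit P5@[10:15]
[16] read 'a'  n23⇒n7 ·f
[17] read 'd'  n7⇒n8  emit P1@[16:17]
[18] read 'd'  n8⇒n15
[19] read 'c'  n15⇒n10 ·f
[20] read 'a'  n10⇒n24 ·f
[21] read 'd'  n24⇒n25  emit P1@[20:21]
[22] read 'd'  n25⇒n26
[23] read 'd'  n26⇒n16 ·f

Result: [[3,3],[7,0],[10,3],[13,3],[15,5],[17,1],[21,1]]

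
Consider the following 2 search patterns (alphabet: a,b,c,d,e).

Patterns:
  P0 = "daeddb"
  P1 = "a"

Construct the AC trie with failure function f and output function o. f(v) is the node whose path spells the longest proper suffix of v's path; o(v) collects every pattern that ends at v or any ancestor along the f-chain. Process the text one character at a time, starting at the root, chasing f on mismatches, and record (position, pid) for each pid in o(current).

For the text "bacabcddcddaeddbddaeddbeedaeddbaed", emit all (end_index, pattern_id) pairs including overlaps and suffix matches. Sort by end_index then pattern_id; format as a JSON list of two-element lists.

Build:
Trie (insert patterns):
  n0 'ε': a→7 d→1
  n1 'd': a→2
  n2 'da': e→3
  n3 'dae': d→4
  n4 'daed': d→5
  n5 'daedd': b→6
  n6 'daeddb': ·  ←P0
  n7 'a': ·  ←P1

BFS fail/out derivation:
  fail(1) 'd': from fail(0)=0 chase 'd': 0 ⇒ 0;  out=∅∪out(0)=∅
  fail(7) 'a': from fail(0)=0 chase 'a': 0 ⇒ 0;  out={1}∪out(0)={1}
  fail(2) 'da': from fail(1)=0 chase 'a': 0 ⇒ 7;  out=∅∪out(7)={1}
  fail(3) 'dae': from fail(2)=7 chase 'e': 7→0 ⇒ 0;  out=∅∪out(0)=∅
  fail(4) 'daed': from fail(3)=0 chase 'd': 0 ⇒ 1;  out=∅∪out(1)=∅
  fail(5) 'daedd': from fail(4)=1 chase 'd': 1→0 ⇒ 1;  out=∅∪out(1)=∅
  fail(6) 'daeddb': from fail(5)=1 chase 'b': 1→0 ⇒ 0;  out={0}∪out(0)={0}

Run:
[0] read 'b'  n0⇒n0
[1] read 'a'  n0⇒n7  emit P1@[1:1]
[2] read 'c'  n7⇒n0 (fail-walked)
[3] read 'a'  n0⇒n7  emit P1@[3:3]
[4] read 'b'  n7⇒n0 (fail-walked)
[5] read 'c'  n0⇒n0
[6] read 'd'  n0⇒n1
[7] read 'd'  n1⇒n1 (fail-walked)
[8] read 'c'  n1⇒n0 (fail-walked)
[9] read 'd'  n0⇒n1
[10] read 'd'  n1⇒n1 (fail-walked)
[11] read 'a'  n1⇒n2  emit P1@[11:11]
[12] read 'e'  n2⇒n3
[13] read 'd'  n3⇒n4
[14] read 'd'  n4⇒n5
[15] read 'b'  n5⇒n6  emit P0@[10:15]
[16] read 'd'  n6⇒n1 (fail-walked)
[17] read 'd'  n1⇒n1 (fail-walked)
[18] read 'a'  n1⇒n2  emit P1@[18:18]
[19] read 'e'  n2⇒n3
[20] read 'd'  n3⇒n4
[21] read 'd'  n4⇒n5
[22] read 'b'  n5⇒n6  emit P0@[17:22]
[23] read 'e'  n6⇒n0 (fail-walked)
[24] read 'e'  n0⇒n0
[25] read 'd'  n0⇒n1
[26] read 'a'  n1⇒n2  emit P1@[26:26]
[27] read 'e'  n2⇒n3
[28] read 'd'  n3⇒n4
[29] read 'd'  n4⇒n5
[30] read 'b'  n5⇒n6  emit P0@[25:30]
[31] read 'a'  n6⇒n7 (fail-walked)  emit P1@[31:31]
[32] read 'e'  n7⇒n0 (fail-walked)
[33] read 'd'  n0⇒n1

Matches: [[1,1],[3,1],[11,1],[15,0],[18,1],[22,0],[26,1],[30,0],[31,1]]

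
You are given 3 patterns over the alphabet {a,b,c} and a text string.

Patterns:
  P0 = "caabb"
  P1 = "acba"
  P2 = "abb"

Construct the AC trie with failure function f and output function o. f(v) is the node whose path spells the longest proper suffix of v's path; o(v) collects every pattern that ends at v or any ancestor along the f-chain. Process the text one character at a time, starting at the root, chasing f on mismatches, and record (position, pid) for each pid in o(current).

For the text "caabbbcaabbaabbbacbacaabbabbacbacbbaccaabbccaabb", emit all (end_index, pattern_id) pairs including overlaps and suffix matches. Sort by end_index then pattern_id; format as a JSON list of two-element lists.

Construct AC machine:
Trie (insert patterns):
  n0 'ε': a→6 c→1
  n1 'c': a→2
  n2 'ca': a→3
  n3 'caa': b→4
  n4 'caab': b→5
  n5 'caabb': ·  ←P0
  n6 'a': b→10 c→7
  n7 'ac': b→8
  n8 'acb': a→9
  n9 'acba': ·  ←P1
  n10 'ab': b→11
  n11 'abb': ·  ←P2

Failure links (BFS by depth):
  fail(1) 'c': from fail(0)=0 chase 'c': 0 ⇒ 0;  out=∅∪out(0)=∅
  fail(6) 'a': from fail(0)=0 chase 'a': 0 ⇒ 0;  out=∅∪out(0)=∅
  fail(2) 'ca': from fail(1)=0 chase 'a': 0 ⇒ 6;  out=∅∪out(6)=∅
  fail(7) 'ac': from fail(6)=0 chase 'c': 0 ⇒ 1;  out=∅∪out(1)=∅
  fail(10) 'ab': from fail(6)=0 chase 'b': 0 ⇒ 0;  out=∅∪out(0)=∅
  fail(3) 'caa': from fail(2)=6 chase 'a': 6→0 ⇒ 6;  out=∅∪out(6)=∅
  fail(8) 'acb': from fail(7)=1 chase 'b': 1→0 ⇒ 0;  out=∅∪out(0)=∅
  fail(11) 'abb': from fail(10)=0 chase 'b': 0 ⇒ 0;  out={2}∪out(0)={2}
  fail(4) 'caab': from fail(3)=6 chase 'b': 6 ⇒ 10;  out=∅∪out(10)=∅
  fail(9) 'acba': from fail(8)=0 chase 'a': 0 ⇒ 6;  out={1}∪out(6)={1}
  fail(5) 'caabb': from fail(4)=10 chase 'b': 10 ⇒ 11;  out={0}∪out(11)={0,2}

Run:
i=0 'c': node 0→1
i=1 'a': node 1→2
i=2 'a': node 2→3
i=3 'b': node 3→4
i=4 'b': node 4→5  emit P0@[0:4],P2@[2:4]
i=5 'b': node 5→0 (via fail)
i=6 'c': node 0→1
i=7 'a': node 1→2
i=8 'a': node 2→3
i=9 'b': node 3→4
i=10 'b': node 4→5  emit P0@[6:10],P2@[8:10]
i=11 'a': node 5→6 (via fail)
i=12 'a': node 6→6 (via fail)
i=13 'b': node 6→10
i=14 'b': node 10→11  emit P2@[12:14]
i=15 'b': node 11→0 (via fail)
i=16 'a': node 0→6
i=17 'c': node 6→7
i=18 'b': node 7→8
i=19 'a': node 8→9  emit P1@[16:19]
i=20 'c': node 9→7 (via fail)
i=21 'a': node 7→2 (via fail)
i=22 'a': node 2→3
i=23 'b': node 3→4
i=24 'b': node 4→5  emit P0@[20:24],P2@[22:24]
i=25 'a': node 5→6 (via fail)
i=26 'b': node 6→10
i=27 'b': node 10→11  emit P2@[25:27]
i=28 'a': node 11→6 (via fail)
i=29 'c': node 6→7
i=30 'b': node 7→8
i=31 'a': node 8→9  emit P1@[28:31]
i=32 'c': node 9→7 (via fail)
i=33 'b': node 7→8
i=34 'b': node 8→0 (via fail)
i=35 'a': node 0→6
i=36 'c': node 6→7
i=37 'c': node 7→1 (via fail)
i=38 'a': node 1→2
i=39 'a': node 2→3
i=40 'b': node 3→4
i=41 'b': node 4→5  emit P0@[37:41],P2@[39:41]
i=42 'c': node 5→1 (via fail)
i=43 'c': node 1→1 (via fail)
i=44 'a': node 1→2
i=45 'a': node 2→3
i=46 'b': node 3→4
i=47 'b': node 4→5  emit P0@[43:47],P2@[45:47]

All matches (sorted): [[4,0],[4,2],[10,0],[10,2],[14,2],[19,1],[24,0],[24,2],[27,2],[31,1],[41,0],[41,2],[47,0],[47,2]]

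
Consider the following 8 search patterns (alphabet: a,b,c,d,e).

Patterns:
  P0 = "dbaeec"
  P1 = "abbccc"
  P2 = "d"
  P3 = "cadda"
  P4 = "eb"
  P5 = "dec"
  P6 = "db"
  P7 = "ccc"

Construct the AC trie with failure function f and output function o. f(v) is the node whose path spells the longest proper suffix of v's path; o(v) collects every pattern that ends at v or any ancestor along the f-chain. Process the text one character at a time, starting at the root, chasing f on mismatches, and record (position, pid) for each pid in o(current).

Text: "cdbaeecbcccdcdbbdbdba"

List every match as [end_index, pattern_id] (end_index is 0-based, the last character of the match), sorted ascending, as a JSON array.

Build automaton:
Trie (insert patterns):
  0='ε' goto a→7 c→13 d→1 e→18
  1='d' goto b→2 e→20  [P2 ends]
  2='db' goto a→3  [P6 ends]
  3='dba' goto e→4
  4='dbae' goto e→5
  5='dbaee' goto c→6
  6='dbaeec' goto ·  [P0 ends]
  7='a' goto b→8
  8='ab' goto b→9
  9='abb' goto c→10
  10='abbc' goto c→11
  11='abbcc' goto c→12
  12='abbccc' goto ·  [P1 ends]
  13='c' goto a→14 c→22
  14='ca' goto d→15
  15='cad' goto d→16
  16='cadd' goto a→17
  17='cadda' goto ·  [P3 ends]
  18='e' goto b→19
  19='eb' goto ·  [P4 ends]
  20='de' goto c→21
  21='dec' goto ·  [P5 ends]
  22='cc' goto c→23
  23='ccc' goto ·  [P7 ends]

BFS fail/out derivation:
  fail(1) 'd': from fail(0)=0 chase 'd': 0 ⇒ 0;  out={2}∪out(0)={2}
  fail(7) 'a': from fail(0)=0 chase 'a': 0 ⇒ 0;  out=∅∪out(0)=∅
  fail(13) 'c': from fail(0)=0 chase 'c': 0 ⇒ 0;  out=∅∪out(0)=∅
  fail(18) 'e': from fail(0)=0 chase 'e': 0 ⇒ 0;  out=∅∪out(0)=∅
  fail(2) 'db': from fail(1)=0 chase 'b': 0 ⇒ 0;  out={6}∪out(0)={6}
  fail(8) 'ab': from fail(7)=0 chase 'b': 0 ⇒ 0;  out=∅∪out(0)=∅
  fail(14) 'ca': from fail(13)=0 chase 'a': 0 ⇒ 7;  out=∅∪out(7)=∅
  fail(19) 'eb': from fail(18)=0 chase 'b': 0 ⇒ 0;  out={4}∪out(0)={4}
  fail(20) 'de': from fail(1)=0 chase 'e': 0 ⇒ 18;  out=∅∪out(18)=∅
  fail(22) 'cc': from fail(13)=0 chase 'c': 0 ⇒ 13;  out=∅∪out(13)=∅
  fail(3) 'dba': from fail(2)=0 chase 'a': 0 ⇒ 7;  out=∅∪out(7)=∅
  fail(9) 'abb': from fail(8)=0 chase 'b': 0 ⇒ 0;  out=∅∪out(0)=∅
  fail(15) 'cad': from fail(14)=7 chase 'd': 7→0 ⇒ 1;  out=∅∪out(1)={2}
  fail(21) 'dec': from fail(20)=18 chase 'c': 18→0 ⇒ 13;  out={5}∪out(13)={5}
  fail(23) 'ccc': from fail(22)=13 chase 'c': 13 ⇒ 22;  out={7}∪out(22)={7}
  fail(4) 'dbae': from fail(3)=7 chase 'e': 7→0 ⇒ 18;  out=∅∪out(18)=∅
  fail(10) 'abbc': from fail(9)=0 chase 'c': 0 ⇒ 13;  out=∅∪out(13)=∅
  fail(16) 'cadd': from fail(15)=1 chase 'd': 1→0 ⇒ 1;  out=∅∪out(1)={2}
  fail(5) 'dbaee': from fail(4)=18 chase 'e': 18→0 ⇒ 18;  out=∅∪out(18)=∅
  fail(11) 'abbcc': from fail(10)=13 chase 'c': 13 ⇒ 22;  out=∅∪out(22)=∅
  fail(17) 'cadda': from fail(16)=1 chase 'a': 1→0 ⇒ 7;  out={3}∪out(7)={3}
  fail(6) 'dbaeec': from fail(5)=18 chase 'c': 18→0 ⇒ 13;  out={0}∪out(13)={0}
  fail(12) 'abbccc': from fail(11)=22 chase 'c': 22 ⇒ 23;  out={1}∪out(23)={1,7}

Text stream:
i=0 'c': node 0→13
i=1 'd': node 13→1 (via fail)  ** P2@[1:1]
i=2 'b': node 1→2  ** P6@[1:2]
i=3 'a': node 2→3
i=4 'e': node 3→4
i=5 'e': node 4→5
i=6 'c': node 5→6  ** P0@[1:6]
i=7 'b': node 6→0 (via fail)
i=8 'c': node 0→13
i=9 'c': node 13→22
i=10 'c': node 22→23  ** P7@[8:10]
i=11 'd': node 23→1 (via fail)  ** P2@[11:11]
i=12 'c': node 1→13 (via fail)
i=13 'd': node 13→1 (via fail)  ** P2@[13:13]
i=14 'b': node 1→2  ** P6@[13:14]
i=15 'b': node 2→0 (via fail)
i=16 'd': node 0→1  ** P2@[16:16]
i=17 'b': node 1→2  ** P6@[16:17]
i=18 'd': node 2→1 (via fail)  ** P2@[18:18]
i=19 'b': node 1→2  ** P6@[18:19]
i=20 'a': node 2→3

Result: [[1,2],[2,6],[6,0],[10,7],[11,2],[13,2],[14,6],[16,2],[17,6],[18,2],[19,6]]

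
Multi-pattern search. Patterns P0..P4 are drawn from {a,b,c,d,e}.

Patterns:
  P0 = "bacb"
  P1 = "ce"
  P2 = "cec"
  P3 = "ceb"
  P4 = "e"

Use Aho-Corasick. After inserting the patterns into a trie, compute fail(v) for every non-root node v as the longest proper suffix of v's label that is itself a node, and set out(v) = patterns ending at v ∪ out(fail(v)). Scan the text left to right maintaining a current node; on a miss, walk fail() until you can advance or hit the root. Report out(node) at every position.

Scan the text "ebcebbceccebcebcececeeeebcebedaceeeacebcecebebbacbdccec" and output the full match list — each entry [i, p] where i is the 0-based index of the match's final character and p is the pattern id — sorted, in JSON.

Build automaton:
Trie nodes:
  n0 'ε': b→1 c→5 e→9
  n1 'b': a→2
  n2 'ba': c→3
  n3 'bac': b→4
  n4 'bacb': ·  ←P0
  n5 'c': e→6
  n6 'ce': b→8 c→7  ←P1
  n7 'cec': ·  ←P2
  n8 'ceb': ·  ←P3
  n9 'e': ·  ←P4

Failure links (BFS by depth):
  n1('b'): parent n0 fail=0; on 'b' 0 → fail=0;  out ∅∪∅=∅
  n5('c'): parent n0 fail=0; on 'c' 0 → fail=0;  out ∅∪∅=∅
  n9('e'): parent n0 fail=0; on 'e' 0 → fail=0;  out {4}∪∅={4}
  n2('ba'): parent n1 fail=0; on 'a' 0 → fail=0;  out ∅∪∅=∅
  n6('ce'): parent n5 fail=0; on 'e' 0 → fail=9;  out {1}∪{4}={1,4}
  n3('bac'): parent n2 fail=0; on 'c' 0 → fail=5;  out ∅∪∅=∅
  n7('cec'): parent n6 fail=9; on 'c' 9→0 → fail=5;  out {2}∪∅={2}
  n8('ceb'): parent n6 fail=9; on 'b' 9→0 → fail=1;  out {3}∪∅={3}
  n4('bacb'): parent n3 fail=5; on 'b' 5→0 → fail=1;  out {0}∪∅={0}

Scan:
i=0 'e': node 0→9  → match P4@[0:0]
i=1 'b': node 9→1 (via fail)
i=2 'c': node 1→5 (via fail)
i=3 'e': node 5→6  → match P1@[2:3],P4@[3:3]
i=4 'b': node 6→8  → match P3@[2:4]
i=5 'b': node 8→1 (via fail)
i=6 'c': node 1→5 (via fail)
i=7 'e': node 5→6  → match P1@[6:7],P4@[7:7]
i=8 'c': node 6→7  → match P2@[6:8]
i=9 'c': node 7→5 (via fail)
i=10 'e': node 5→6  → match P1@[9:10],P4@[10:10]
i=11 'b': node 6→8  → match P3@[9:11]
i=12 'c': node 8→5 (via fail)
i=13 'e': node 5→6  → match P1@[12:13],P4@[13:13]
i=14 'b': node 6→8  → match P3@[12:14]
i=15 'c': node 8→5 (via fail)
i=16 'e': node 5→6  → match P1@[15:16],P4@[16:16]
i=17 'c': node 6→7  → match P2@[15:17]
i=18 'e': node 7→6 (via fail)  → match P1@[17:18],P4@[18:18]
i=19 'c': node 6→7  → match P2@[17:19]
i=20 'e': node 7→6 (via fail)  → match P1@[19:20],P4@[20:20]
i=21 'e': node 6→9 (via fail)  → match P4@[21:21]
i=22 'e': node 9→9 (via fail)  → match P4@[22:22]
i=23 'e': node 9→9 (via fail)  → match P4@[23:23]
i=24 'b': node 9→1 (via fail)
i=25 'c': node 1→5 (via fail)
i=26 'e': node 5→6  → match P1@[25:26],P4@[26:26]
i=27 'b': node 6→8  → match P3@[25:27]
i=28 'e': node 8→9 (via fail)  → match P4@[28:28]
i=29 'd': node 9→0 (via fail)
i=30 'a': node 0→0
i=31 'c': node 0→5
i=32 'e': node 5→6  → match P1@[31:32],P4@[32:32]
i=33 'e': node 6→9 (via fail)  → match P4@[33:33]
i=34 'e': node 9→9 (via fail)  → match P4@[34:34]
i=35 'a': node 9→0 (via fail)
i=36 'c': node 0→5
i=37 'e': node 5→6  → match P1@[36:37],P4@[37:37]
i=38 'b': node 6→8  → match P3@[36:38]
i=39 'c': node 8→5 (via fail)
i=40 'e': node 5→6  → match P1@[39:40],P4@[40:40]
i=41 'c': node 6→7  → match P2@[39:41]
i=42 'e': node 7→6 (via fail)  → match P1@[41:42],P4@[42:42]
i=43 'b': node 6→8  → match P3@[41:43]
i=44 'e': node 8→9 (via fail)  → match P4@[44:44]
i=45 'b': node 9→1 (via fail)
i=46 'b': node 1→1 (via fail)
i=47 'a': node 1→2
i=48 'c': node 2→3
i=49 'b': node 3→4  → match P0@[46:49]
i=50 'd': node 4→0 (via fail)
i=51 'c': node 0→5
i=52 'c': node 5→5 (via fail)
i=53 'e': node 5→6  → match P1@[52:53],P4@[53:53]
i=54 'c': node 6→7  → match P2@[52:54]

All matches (sorted): [[0,4],[3,1],[3,4],[4,3],[7,1],[7,4],[8,2],[10,1],[10,4],[11,3],[13,1],[13,4],[14,3],[16,1],[16,4],[17,2],[18,1],[18,4],[19,2],[20,1],[20,4],[21,4],[22,4],[23,4],[26,1],[26,4],[27,3],[28,4],[32,1],[32,4],[33,4],[34,4],[37,1],[37,4],[38,3],[40,1],[40,4],[41,2],[42,1],[42,4],[43,3],[44,4],[49,0],[53,1],[53,4],[54,2]]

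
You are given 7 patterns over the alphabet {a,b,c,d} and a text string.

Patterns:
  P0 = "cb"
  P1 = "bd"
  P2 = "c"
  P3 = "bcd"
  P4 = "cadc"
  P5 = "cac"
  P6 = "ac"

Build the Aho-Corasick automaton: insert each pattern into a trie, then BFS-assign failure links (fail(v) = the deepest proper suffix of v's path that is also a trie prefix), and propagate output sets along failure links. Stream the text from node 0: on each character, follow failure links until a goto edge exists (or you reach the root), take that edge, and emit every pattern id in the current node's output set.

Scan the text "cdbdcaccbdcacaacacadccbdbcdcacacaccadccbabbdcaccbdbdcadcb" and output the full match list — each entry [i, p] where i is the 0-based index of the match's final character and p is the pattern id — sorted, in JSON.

Construct AC machine:
Trie nodes:
  0='ε' goto a→11 b→3 c→1
  1='c' goto a→7 b→2  ←P2
  2='cb' goto ·  ←P0
  3='b' goto c→5 d→4
  4='bd' goto ·  ←P1
  5='bc' goto d→6
  6='bcd' goto ·  ←P3
  7='ca' goto c→10 d→8
  8='cad' goto c→9
  9='cadc' goto ·  ←P4
  10='cac' goto ·  ←P5
  11='a' goto c→12
  12='ac' goto ·  ←P6

Failure links (BFS by depth):
  n1('c'): parent n0 fail=0; on 'c' 0 → fail=0;  out {2}∪∅={2}
  n3('b'): parent n0 fail=0; on 'b' 0 → fail=0;  out ∅∪∅=∅
  n11('a'): parent n0 fail=0; on 'a' 0 → fail=0;  out ∅∪∅=∅
  n2('cb'): parent n1 fail=0; on 'b' 0 → fail=3;  out {0}∪∅={0}
  n4('bd'): parent n3 fail=0; on 'd' 0 → fail=0;  out {1}∪∅={1}
  n5('bc'): parent n3 fail=0; on 'c' 0 → fail=1;  out ∅∪{2}={2}
  n7('ca'): parent n1 fail=0; on 'a' 0 → fail=11;  out ∅∪∅=∅
  n12('ac'): parent n11 fail=0; on 'c' 0 → fail=1;  out {6}∪{2}={2,6}
  n6('bcd'): parent n5 fail=1; on 'd' 1→0 → fail=0;  out {3}∪∅={3}
  n8('cad'): parent n7 fail=11; on 'd' 11→0 → fail=0;  out ∅∪∅=∅
  n10('cac'): parent n7 fail=11; on 'c' 11 → fail=12;  out {5}∪{2,6}={2,5,6}
  n9('cadc'): parent n8 fail=0; on 'c' 0 → fail=1;  out {4}∪{2}={2,4}

Run:
[0] read 'c'  n0⇒n1  emit P2@[0:0]
[1] read 'd'  n1⇒n0 (fail-walked)
[2] read 'b'  n0⇒n3
[3] read 'd'  n3⇒n4  emit P1@[2:3]
[4] read 'c'  n4⇒n1 (fail-walked)  emit P2@[4:4]
[5] read 'a'  n1⇒n7
[6] read 'c'  n7⇒n10  emit P2@[6:6],P5@[4:6],P6@[5:6]
[7] read 'c'  n10⇒n1 (fail-walked)  emit P2@[7:7]
[8] read 'b'  n1⇒n2  emit P0@[7:8]
[9] read 'd'  n2⇒n4 (fail-walked)  emit P1@[8:9]
[10] read 'c'  n4⇒n1 (fail-walked)  emit P2@[10:10]
[11] read 'a'  n1⇒n7
[12] read 'c'  n7⇒n10  emit P2@[12:12],P5@[10:12],P6@[11:12]
[13] read 'a'  n10⇒n7 (fail-walked)
[14] read 'a'  n7⇒n11 (fail-walked)
[15] read 'c'  n11⇒n12  emit P2@[15:15],P6@[14:15]
[16] read 'a'  n12⇒n7 (fail-walked)
[17] read 'c'  n7⇒n10  emit P2@[17:17],P5@[15:17],P6@[16:17]
[18] read 'a'  n10⇒n7 (fail-walked)
[19] read 'd'  n7⇒n8
[20] read 'c'  n8⇒n9  emit P2@[20:20],P4@[17:20]
[21] read 'c'  n9⇒n1 (fail-walked)  emit P2@[21:21]
[22] read 'b'  n1⇒n2  emit P0@[21:22]
[23] read 'd'  n2⇒n4 (fail-walked)  emit P1@[22:23]
[24] read 'b'  n4⇒n3 (fail-walked)
[25] read 'c'  n3⇒n5  emit P2@[25:25]
[26] read 'd'  n5⇒n6  emit P3@[24:26]
[27] read 'c'  n6⇒n1 (fail-walked)  emit P2@[27:27]
[28] read 'a'  n1⇒n7
[29] read 'c'  n7⇒n10  emit P2@[29:29],P5@[27:29],P6@[28:29]
[30] read 'a'  n10⇒n7 (fail-walked)
[31] read 'c'  n7⇒n10  emit P2@[31:31],P5@[29:31],P6@[30:31]
[32] read 'a'  n10⇒n7 (fail-walked)
[33] read 'c'  n7⇒n10  emit P2@[33:33],P5@[31:33],P6@[32:33]
[34] read 'c'  n10⇒n1 (fail-walked)  emit P2@[34:34]
[35] read 'a'  n1⇒n7
[36] read 'd'  n7⇒n8
[37] read 'c'  n8⇒n9  emit P2@[37:37],P4@[34:37]
[38] read 'c'  n9⇒n1 (fail-walked)  emit P2@[38:38]
[39] read 'b'  n1⇒n2  emit P0@[38:39]
[40] read 'a'  n2⇒n11 (fail-walked)
[41] read 'b'  n11⇒n3 (fail-walked)
[42] read 'b'  n3⇒n3 (fail-walked)
[43] read 'd'  n3⇒n4  emit P1@[42:43]
[44] read 'c'  n4⇒n1 (fail-walked)  emit P2@[44:44]
[45] read 'a'  n1⇒n7
[46] read 'c'  n7⇒n10  emit P2@[46:46],P5@[44:46],P6@[45:46]
[47] read 'c'  n10⇒n1 (fail-walked)  emit P2@[47:47]
[48] read 'b'  n1⇒n2  emit P0@[47:48]
[49] read 'd'  n2⇒n4 (fail-walked)  emit P1@[48:49]
[50] read 'b'  n4⇒n3 (fail-walked)
[51] read 'd'  n3⇒n4  emit P1@[50:51]
[52] read 'c'  n4⇒n1 (fail-walked)  emit P2@[52:52]
[53] read 'a'  n1⇒n7
[54] read 'd'  n7⇒n8
[55] read 'c'  n8⇒n9  emit P2@[55:55],P4@[52:55]
[56] read 'b'  n9⇒n2 (fail-walked)  emit P0@[55:56]

All matches (sorted): [[0,2],[3,1],[4,2],[6,2],[6,5],[6,6],[7,2],[8,0],[9,1],[10,2],[12,2],[12,5],[12,6],[15,2],[15,6],[17,2],[17,5],[17,6],[20,2],[20,4],[21,2],[22,0],[23,1],[25,2],[26,3],[27,2],[29,2],[29,5],[29,6],[31,2],[31,5],[31,6],[33,2],[33,5],[33,6],[34,2],[37,2],[37,4],[38,2],[39,0],[43,1],[44,2],[46,2],[46,5],[46,6],[47,2],[48,0],[49,1],[51,1],[52,2],[55,2],[55,4],[56,0]]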